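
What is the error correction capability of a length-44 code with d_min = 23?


Correction capability = floor((d-1)/2) = floor((23-1)/2) = 11

11 errors


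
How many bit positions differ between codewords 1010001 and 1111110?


Count differing positions: . ^ . ^ ^ ^ ^ = 5 differences

5


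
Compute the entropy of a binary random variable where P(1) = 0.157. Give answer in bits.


H = -p*log2(p) - (1-p)*log2(1-p). -0.157*log2(0.157) = 0.419373; -0.843*log2(0.843) = 0.207711. H = 0.419373 + 0.207711 = 0.6271

0.6271 bits


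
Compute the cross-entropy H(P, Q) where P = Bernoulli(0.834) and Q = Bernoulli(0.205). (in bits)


H(P,Q) = -p*log2(q) - (1-p)*log2(1-q). -0.834*log2(0.205) = 1.906778; -0.166*log2(0.795) = 0.054942. H(P,Q) = 1.906778 + 0.054942 = 1.9617

1.9617 bits


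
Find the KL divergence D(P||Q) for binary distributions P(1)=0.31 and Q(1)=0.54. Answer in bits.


KL = p*log2(p/q) + (1-p)*log2((1-p)/(1-q)) = 0.31*log2(0.31/0.54) + 0.69*log2(0.69/0.46) = 0.1554

0.1554 bits


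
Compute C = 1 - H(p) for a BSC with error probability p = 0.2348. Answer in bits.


H(p) = -p*log2(p) - (1-p)*log2(1-p) = -0.2348*log2(0.2348) - 0.7652*log2(0.7652) = 0.490848 + 0.295437 = 0.7863. C = 1 - H(p) = 1 - 0.7863 = 0.2137

0.2137 bits


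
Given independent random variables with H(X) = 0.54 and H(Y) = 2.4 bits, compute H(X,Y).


For independent variables, H(X,Y) = H(X) + H(Y) = 0.54 + 2.4 = 2.94

2.94 bits


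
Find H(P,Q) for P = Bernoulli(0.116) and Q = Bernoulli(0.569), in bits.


H(P,Q) = -p*log2(q) - (1-p)*log2(1-q). -0.116*log2(0.569) = 0.094366; -0.884*log2(0.431) = 1.073388. H(P,Q) = 0.094366 + 1.073388 = 1.1678

1.1678 bits


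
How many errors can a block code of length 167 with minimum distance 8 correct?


Correction capability = floor((d-1)/2) = floor((8-1)/2) = 3

3 errors


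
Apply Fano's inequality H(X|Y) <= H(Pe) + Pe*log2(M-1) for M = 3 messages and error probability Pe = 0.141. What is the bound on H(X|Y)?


H(Pe) = -Pe*log2(Pe) - (1-Pe)*log2(1-Pe) = -0.141*log2(0.141) - 0.859*log2(0.859) = 0.398499 + 0.188353 = 0.5869. Pe*log2(M-1) = 0.141*log2(2) = 0.141000. Bound = H(Pe) + Pe*log2(M-1) = 0.398499 + 0.188353 + 0.141000 = 0.7279

0.7279 bits


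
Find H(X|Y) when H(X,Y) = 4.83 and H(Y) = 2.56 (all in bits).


H(X|Y) = H(X,Y) - H(Y) = 4.83 - 2.56 = 2.27

2.27 bits


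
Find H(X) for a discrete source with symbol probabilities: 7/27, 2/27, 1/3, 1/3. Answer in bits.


H = -sum(p_i * log2(p_i)). Terms: -(7/27)*log2(7/27) = 0.504916; -(2/27)*log2(2/27) = 0.278140; -(1/3)*log2(1/3) = 0.528321; -(1/3)*log2(1/3) = 0.528321. H = 0.504916 + 0.278140 + 0.528321 + 0.528321 = 1.8397

1.8397 bits


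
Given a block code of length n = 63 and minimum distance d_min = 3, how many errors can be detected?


Detection capability = d_min - 1 = 3 - 1 = 2

2 errors


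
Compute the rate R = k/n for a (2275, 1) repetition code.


Rate = k/n = 1/2275

1/2275


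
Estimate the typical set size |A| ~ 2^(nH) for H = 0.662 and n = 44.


log2|A_typical| = nH = 44 * 0.662 = 29.128, so |A_typical| ~ 2^29.128 = 5.867e+08

5.867e+08


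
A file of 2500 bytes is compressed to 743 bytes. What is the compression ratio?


Ratio = original / compressed = 2500 / 743 = 3.3647

3.3647


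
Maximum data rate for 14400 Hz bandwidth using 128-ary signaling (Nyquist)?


Rate = 2 * B * log2(M) = 2 * 14400 * 7.0 = 201600.0

201600.0 bps


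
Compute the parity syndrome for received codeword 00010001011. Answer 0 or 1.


Syndrome = XOR of all bits = 0 XOR 0 XOR 0 XOR 1 XOR 0 XOR 0 XOR 0 XOR 1 XOR 0 XOR 1 XOR 1 = 0

0


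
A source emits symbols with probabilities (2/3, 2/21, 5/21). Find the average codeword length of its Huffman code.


Huffman construction (repeatedly merge the two least-probable nodes; each merge adds 1 bit to every symbol beneath it): 2/21 + 5/21 = 1/3; 1/3 + 2/3 = 1. Resulting codeword lengths (in the order the probabilities were given): (1, 2, 2). L_avg = sum(p_i * l_i) = 2/3*1 + 2/21*2 + 5/21*2 = 4/3 = 1.3333

1.3333 bits


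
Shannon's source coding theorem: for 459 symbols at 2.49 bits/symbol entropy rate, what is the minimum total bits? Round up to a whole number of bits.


Minimum bits >= n * H = 459 * 2.49 = 1142.91, rounded up to a whole number of bits = 1143

1143 bits


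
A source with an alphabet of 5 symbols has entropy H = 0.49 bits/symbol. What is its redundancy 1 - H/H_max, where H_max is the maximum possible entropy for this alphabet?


H_max = log2(K) = log2(5) = 2.3219 bits/symbol. Redundancy = 1 - H/H_max = 1 - 0.49/2.3219 = 1 - 0.211 = 0.789

0.789


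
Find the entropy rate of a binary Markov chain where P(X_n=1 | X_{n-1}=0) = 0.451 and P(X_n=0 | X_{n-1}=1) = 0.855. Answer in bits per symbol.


Stationary distribution: pi_0 = p10/(p01+p10) = 0.6547, pi_1 = 0.3453. Entropy rate H' = pi_0*H(p01) + pi_1*H(p10) = 0.6547*0.9931 + 0.3453*0.5972 = 0.8564

0.8564 bits/symbol


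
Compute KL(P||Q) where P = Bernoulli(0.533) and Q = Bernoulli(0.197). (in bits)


KL = p*log2(p/q) + (1-p)*log2((1-p)/(1-q)) = 0.533*log2(0.533/0.197) + 0.467*log2(0.467/0.803) = 0.4002

0.4002 bits


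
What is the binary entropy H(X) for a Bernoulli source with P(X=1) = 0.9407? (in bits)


H = -p*log2(p) - (1-p)*log2(1-p). -0.9407*log2(0.9407) = 0.082964; -0.0593*log2(0.0593) = 0.241696. H = 0.082964 + 0.241696 = 0.3247

0.3247 bits


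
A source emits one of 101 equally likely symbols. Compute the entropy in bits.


H = log2(n) = log2(101) = 6.6582

6.6582 bits


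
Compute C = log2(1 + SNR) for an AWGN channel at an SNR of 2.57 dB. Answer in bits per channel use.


SNR_linear = 10^(2.57/10) = 1.8072; C = log2(1 + SNR_linear) = log2(1 + 1.8072) = 1.4891

1.4891 bits/channel use


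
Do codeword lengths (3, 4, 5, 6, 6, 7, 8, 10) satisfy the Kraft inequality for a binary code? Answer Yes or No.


Kraft sum = sum(2^(-l_i)) = 0.2627, need <= 1. Result: satisfied (a binary prefix-free code with these lengths exists)

Yes


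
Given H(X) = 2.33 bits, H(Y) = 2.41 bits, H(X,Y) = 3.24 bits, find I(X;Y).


I(X;Y) = H(X) + H(Y) - H(X,Y) = 2.33 + 2.41 - 3.24 = 1.5

1.5 bits


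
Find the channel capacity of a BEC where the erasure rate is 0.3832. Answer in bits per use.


C = 1 - epsilon = 1 - 0.3832 = 0.6168

0.6168 bits


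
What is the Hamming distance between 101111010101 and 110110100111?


Count differing positions: . ^ ^ . . ^ ^ ^ . . ^ . = 6 differences

6


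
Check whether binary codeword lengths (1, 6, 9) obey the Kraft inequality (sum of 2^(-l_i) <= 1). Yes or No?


Kraft sum = sum(2^(-l_i)) = 0.5176, need <= 1. Result: satisfied (a binary prefix-free code with these lengths exists)

Yes


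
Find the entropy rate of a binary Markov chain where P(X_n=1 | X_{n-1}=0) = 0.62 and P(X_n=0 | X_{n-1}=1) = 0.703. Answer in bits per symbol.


Stationary distribution: pi_0 = p10/(p01+p10) = 0.5314, pi_1 = 0.4686. Entropy rate H' = pi_0*H(p01) + pi_1*H(p10) = 0.5314*0.958 + 0.4686*0.8776 = 0.9203

0.9203 bits/symbol


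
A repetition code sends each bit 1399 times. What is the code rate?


Rate = k/n = 1/1399

1/1399


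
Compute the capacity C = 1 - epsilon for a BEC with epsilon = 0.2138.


C = 1 - epsilon = 1 - 0.2138 = 0.7862

0.7862 bits


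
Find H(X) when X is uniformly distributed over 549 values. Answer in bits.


H = log2(n) = log2(549) = 9.1007

9.1007 bits


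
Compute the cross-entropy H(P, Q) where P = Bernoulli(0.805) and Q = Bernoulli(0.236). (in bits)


H(P,Q) = -p*log2(q) - (1-p)*log2(1-q). -0.805*log2(0.236) = 1.676929; -0.195*log2(0.764) = 0.075729. H(P,Q) = 1.676929 + 0.075729 = 1.7527

1.7527 bits


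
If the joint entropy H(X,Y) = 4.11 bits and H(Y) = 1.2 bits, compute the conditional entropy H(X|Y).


H(X|Y) = H(X,Y) - H(Y) = 4.11 - 1.2 = 2.91

2.91 bits


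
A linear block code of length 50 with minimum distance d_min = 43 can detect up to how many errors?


Detection capability = d_min - 1 = 43 - 1 = 42

42 errors


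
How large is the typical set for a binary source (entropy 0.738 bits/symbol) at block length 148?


log2|A_typical| = nH = 148 * 0.738 = 109.224, so |A_typical| ~ 2^109.224 = 7.581e+32

7.581e+32


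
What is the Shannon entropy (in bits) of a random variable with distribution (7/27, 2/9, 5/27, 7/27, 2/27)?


H = -sum(p_i * log2(p_i)). Terms: -(7/27)*log2(7/27) = 0.504916; -(2/9)*log2(2/9) = 0.482206; -(5/27)*log2(5/27) = 0.450548; -(7/27)*log2(7/27) = 0.504916; -(2/27)*log2(2/27) = 0.278140. H = 0.504916 + 0.482206 + 0.450548 + 0.504916 + 0.278140 = 2.2207

2.2207 bits


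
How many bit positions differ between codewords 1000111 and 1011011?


Count differing positions: . . ^ ^ ^ . . = 3 differences

3


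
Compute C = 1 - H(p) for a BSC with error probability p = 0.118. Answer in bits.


H(p) = -p*log2(p) - (1-p)*log2(1-p) = -0.118*log2(0.118) - 0.882*log2(0.882) = 0.363811 + 0.159774 = 0.5236. C = 1 - H(p) = 1 - 0.5236 = 0.4764

0.4764 bits


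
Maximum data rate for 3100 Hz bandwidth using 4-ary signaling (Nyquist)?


Rate = 2 * B * log2(M) = 2 * 3100 * 2.0 = 12400.0

12400.0 bps


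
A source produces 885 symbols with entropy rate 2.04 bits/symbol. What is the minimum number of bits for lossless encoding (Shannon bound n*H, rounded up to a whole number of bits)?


Minimum bits >= n * H = 885 * 2.04 = 1805.4, rounded up to a whole number of bits = 1806

1806 bits


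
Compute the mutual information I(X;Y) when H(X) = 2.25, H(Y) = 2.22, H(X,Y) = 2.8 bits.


I(X;Y) = H(X) + H(Y) - H(X,Y) = 2.25 + 2.22 - 2.8 = 1.67

1.67 bits


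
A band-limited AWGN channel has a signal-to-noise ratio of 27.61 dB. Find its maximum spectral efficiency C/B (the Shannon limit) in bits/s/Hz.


SNR_linear = 10^(27.61/10) = 576.7665; C/B = log2(1 + SNR_linear) = log2(1 + 576.7665) = 9.1743

9.1743 bits/s/Hz


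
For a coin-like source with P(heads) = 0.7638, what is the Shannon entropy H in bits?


H = -p*log2(p) - (1-p)*log2(1-p). -0.7638*log2(0.7638) = 0.296914; -0.2362*log2(0.2362) = 0.491749. H = 0.296914 + 0.491749 = 0.7887

0.7887 bits


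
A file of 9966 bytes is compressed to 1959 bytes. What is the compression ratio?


Ratio = original / compressed = 9966 / 1959 = 5.0873

5.0873


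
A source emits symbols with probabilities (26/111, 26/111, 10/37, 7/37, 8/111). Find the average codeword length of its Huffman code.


Huffman construction (repeatedly merge the two least-probable nodes; each merge adds 1 bit to every symbol beneath it): 8/111 + 7/37 = 29/111; 26/111 + 26/111 = 52/111; 29/111 + 10/37 = 59/111; 52/111 + 59/111 = 1. Resulting codeword lengths (in the order the probabilities were given): (2, 2, 2, 3, 3). L_avg = sum(p_i * l_i) = 26/111*2 + 26/111*2 + 10/37*2 + 7/37*3 + 8/111*3 = 251/111 = 2.2613

2.2613 bits


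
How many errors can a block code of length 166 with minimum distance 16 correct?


Correction capability = floor((d-1)/2) = floor((16-1)/2) = 7

7 errors


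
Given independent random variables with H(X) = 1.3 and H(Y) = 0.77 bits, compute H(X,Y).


For independent variables, H(X,Y) = H(X) + H(Y) = 1.3 + 0.77 = 2.07

2.07 bits


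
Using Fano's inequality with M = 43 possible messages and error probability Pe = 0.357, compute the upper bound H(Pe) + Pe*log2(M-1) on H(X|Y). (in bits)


H(Pe) = -Pe*log2(Pe) - (1-Pe)*log2(1-Pe) = -0.357*log2(0.357) - 0.643*log2(0.643) = 0.530503 + 0.409661 = 0.9402. Pe*log2(M-1) = 0.357*log2(42) = 1.925057. Bound = H(Pe) + Pe*log2(M-1) = 0.530503 + 0.409661 + 1.925057 = 2.8652

2.8652 bits


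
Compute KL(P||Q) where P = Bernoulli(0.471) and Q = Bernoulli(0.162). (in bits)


KL = p*log2(p/q) + (1-p)*log2((1-p)/(1-q)) = 0.471*log2(0.471/0.162) + 0.529*log2(0.529/0.838) = 0.3741

0.3741 bits


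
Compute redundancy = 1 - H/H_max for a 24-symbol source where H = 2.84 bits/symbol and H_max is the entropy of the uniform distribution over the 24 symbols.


H_max = log2(K) = log2(24) = 4.585 bits/symbol. Redundancy = 1 - H/H_max = 1 - 2.84/4.585 = 1 - 0.6194 = 0.3806

0.3806


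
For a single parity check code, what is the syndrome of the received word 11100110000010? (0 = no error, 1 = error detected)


Syndrome = XOR of all bits = 1 XOR 1 XOR 1 XOR 0 XOR 0 XOR 1 XOR 1 XOR 0 XOR 0 XOR 0 XOR 0 XOR 0 XOR 1 XOR 0 = 0

0


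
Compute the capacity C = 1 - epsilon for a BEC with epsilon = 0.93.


C = 1 - epsilon = 1 - 0.93 = 0.07

0.07 bits


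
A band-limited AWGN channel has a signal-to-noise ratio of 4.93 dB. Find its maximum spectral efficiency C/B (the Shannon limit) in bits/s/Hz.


SNR_linear = 10^(4.93/10) = 3.1117; C/B = log2(1 + SNR_linear) = log2(1 + 3.1117) = 2.0397

2.0397 bits/s/Hz


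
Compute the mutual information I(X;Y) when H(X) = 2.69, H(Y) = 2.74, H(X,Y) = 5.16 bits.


I(X;Y) = H(X) + H(Y) - H(X,Y) = 2.69 + 2.74 - 5.16 = 0.27

0.27 bits


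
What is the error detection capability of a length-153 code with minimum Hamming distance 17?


Detection capability = d_min - 1 = 17 - 1 = 16

16 errors


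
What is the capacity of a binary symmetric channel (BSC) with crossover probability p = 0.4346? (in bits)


H(p) = -p*log2(p) - (1-p)*log2(1-p) = -0.4346*log2(0.4346) - 0.5654*log2(0.5654) = 0.522493 + 0.465130 = 0.9876. C = 1 - H(p) = 1 - 0.9876 = 0.0124

0.0124 bits


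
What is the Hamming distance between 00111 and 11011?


Count differing positions: ^ ^ ^ . . = 3 differences

3


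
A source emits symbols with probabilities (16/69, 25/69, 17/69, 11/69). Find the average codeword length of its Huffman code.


Huffman construction (repeatedly merge the two least-probable nodes; each merge adds 1 bit to every symbol beneath it): 11/69 + 16/69 = 9/23; 17/69 + 25/69 = 14/23; 9/23 + 14/23 = 1. Resulting codeword lengths (in the order the probabilities were given): (2, 2, 2, 2). L_avg = sum(p_i * l_i) = 16/69*2 + 25/69*2 + 17/69*2 + 11/69*2 = 2

2.0 bits


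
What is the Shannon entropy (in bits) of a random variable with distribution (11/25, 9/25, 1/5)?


H = -sum(p_i * log2(p_i)). Terms: -(11/25)*log2(11/25) = 0.521147; -(9/25)*log2(9/25) = 0.530615; -(1/5)*log2(1/5) = 0.464386. H = 0.521147 + 0.530615 + 0.464386 = 1.5161

1.5161 bits


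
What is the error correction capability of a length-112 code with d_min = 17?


Correction capability = floor((d-1)/2) = floor((17-1)/2) = 8

8 errors


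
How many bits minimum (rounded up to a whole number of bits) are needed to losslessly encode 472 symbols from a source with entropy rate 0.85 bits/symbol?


Minimum bits >= n * H = 472 * 0.85 = 401.2, rounded up to a whole number of bits = 402

402 bits


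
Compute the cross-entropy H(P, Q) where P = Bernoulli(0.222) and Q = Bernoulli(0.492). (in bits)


H(P,Q) = -p*log2(q) - (1-p)*log2(1-q). -0.222*log2(0.492) = 0.227166; -0.778*log2(0.508) = 0.760183. H(P,Q) = 0.227166 + 0.760183 = 0.9873

0.9873 bits


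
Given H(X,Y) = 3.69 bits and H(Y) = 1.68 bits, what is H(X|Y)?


H(X|Y) = H(X,Y) - H(Y) = 3.69 - 1.68 = 2.01

2.01 bits


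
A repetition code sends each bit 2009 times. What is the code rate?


Rate = k/n = 1/2009

1/2009


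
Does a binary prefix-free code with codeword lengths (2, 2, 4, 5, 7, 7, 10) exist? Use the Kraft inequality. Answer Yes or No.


Kraft sum = sum(2^(-l_i)) = 0.6104, need <= 1. Result: satisfied (a binary prefix-free code with these lengths exists)

Yes


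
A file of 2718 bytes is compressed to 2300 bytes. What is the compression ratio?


Ratio = original / compressed = 2718 / 2300 = 1.1817

1.1817


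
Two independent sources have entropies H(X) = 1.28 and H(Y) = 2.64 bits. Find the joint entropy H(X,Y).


For independent variables, H(X,Y) = H(X) + H(Y) = 1.28 + 2.64 = 3.92

3.92 bits


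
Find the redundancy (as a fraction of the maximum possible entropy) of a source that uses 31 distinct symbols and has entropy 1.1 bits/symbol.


H_max = log2(K) = log2(31) = 4.9542 bits/symbol. Redundancy = 1 - H/H_max = 1 - 1.1/4.9542 = 1 - 0.222 = 0.778

0.778


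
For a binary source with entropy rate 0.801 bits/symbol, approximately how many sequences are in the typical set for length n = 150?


log2|A_typical| = nH = 150 * 0.801 = 120.15, so |A_typical| ~ 2^120.15 = 1.475e+36

1.475e+36


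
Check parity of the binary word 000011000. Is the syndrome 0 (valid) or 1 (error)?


Syndrome = XOR of all bits = 0 XOR 0 XOR 0 XOR 0 XOR 1 XOR 1 XOR 0 XOR 0 XOR 0 = 0

0


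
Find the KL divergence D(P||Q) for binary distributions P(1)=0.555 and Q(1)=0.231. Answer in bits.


KL = p*log2(p/q) + (1-p)*log2((1-p)/(1-q)) = 0.555*log2(0.555/0.231) + 0.445*log2(0.445/0.769) = 0.3507

0.3507 bits


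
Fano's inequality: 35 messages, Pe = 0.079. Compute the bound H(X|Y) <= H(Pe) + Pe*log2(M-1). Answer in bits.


H(Pe) = -Pe*log2(Pe) - (1-Pe)*log2(1-Pe) = -0.079*log2(0.079) - 0.921*log2(0.921) = 0.289298 + 0.109348 = 0.3986. Pe*log2(M-1) = 0.079*log2(34) = 0.401910. Bound = H(Pe) + Pe*log2(M-1) = 0.289298 + 0.109348 + 0.401910 = 0.8006

0.8006 bits


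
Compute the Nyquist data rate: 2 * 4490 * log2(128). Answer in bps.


Rate = 2 * B * log2(M) = 2 * 4490 * 7.0 = 62860.0

62860.0 bps


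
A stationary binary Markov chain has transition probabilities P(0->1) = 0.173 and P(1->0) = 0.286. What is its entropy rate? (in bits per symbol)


Stationary distribution: pi_0 = p10/(p01+p10) = 0.6231, pi_1 = 0.3769. Entropy rate H' = pi_0*H(p01) + pi_1*H(p10) = 0.6231*0.6645 + 0.3769*0.8635 = 0.7395

0.7395 bits/symbol


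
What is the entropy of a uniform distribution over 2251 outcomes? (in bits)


H = log2(n) = log2(2251) = 11.1364

11.1364 bits


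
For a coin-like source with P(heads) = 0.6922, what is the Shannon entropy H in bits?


H = -p*log2(p) - (1-p)*log2(1-p). -0.6922*log2(0.6922) = 0.367378; -0.3078*log2(0.3078) = 0.523240. H = 0.367378 + 0.523240 = 0.8906

0.8906 bits


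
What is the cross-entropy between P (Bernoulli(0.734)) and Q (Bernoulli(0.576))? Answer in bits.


H(P,Q) = -p*log2(q) - (1-p)*log2(1-q). -0.734*log2(0.576) = 0.584161; -0.266*log2(0.424) = 0.329272. H(P,Q) = 0.584161 + 0.329272 = 0.9134

0.9134 bits


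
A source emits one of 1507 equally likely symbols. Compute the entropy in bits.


H = log2(n) = log2(1507) = 10.5575

10.5575 bits


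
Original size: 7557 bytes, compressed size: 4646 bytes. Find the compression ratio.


Ratio = original / compressed = 7557 / 4646 = 1.6266

1.6266


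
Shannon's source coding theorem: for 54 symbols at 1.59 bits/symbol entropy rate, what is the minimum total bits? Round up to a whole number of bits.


Minimum bits >= n * H = 54 * 1.59 = 85.86, rounded up to a whole number of bits = 86

86 bits


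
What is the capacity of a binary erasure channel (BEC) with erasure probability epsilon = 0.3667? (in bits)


C = 1 - epsilon = 1 - 0.3667 = 0.6333

0.6333 bits


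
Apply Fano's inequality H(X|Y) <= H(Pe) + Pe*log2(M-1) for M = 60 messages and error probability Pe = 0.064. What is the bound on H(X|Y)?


H(Pe) = -Pe*log2(Pe) - (1-Pe)*log2(1-Pe) = -0.064*log2(0.064) - 0.936*log2(0.936) = 0.253810 + 0.089313 = 0.3431. Pe*log2(M-1) = 0.064*log2(59) = 0.376489. Bound = H(Pe) + Pe*log2(M-1) = 0.253810 + 0.089313 + 0.376489 = 0.7196

0.7196 bits


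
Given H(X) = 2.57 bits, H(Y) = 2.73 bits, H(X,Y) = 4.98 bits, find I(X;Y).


I(X;Y) = H(X) + H(Y) - H(X,Y) = 2.57 + 2.73 - 4.98 = 0.32

0.32 bits


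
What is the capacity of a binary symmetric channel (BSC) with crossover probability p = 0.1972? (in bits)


H(p) = -p*log2(p) - (1-p)*log2(1-p) = -0.1972*log2(0.1972) - 0.8028*log2(0.8028) = 0.461895 + 0.254397 = 0.7163. C = 1 - H(p) = 1 - 0.7163 = 0.2837

0.2837 bits


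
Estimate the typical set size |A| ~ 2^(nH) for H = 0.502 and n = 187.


log2|A_typical| = nH = 187 * 0.502 = 93.874, so |A_typical| ~ 2^93.874 = 1.815e+28

1.815e+28


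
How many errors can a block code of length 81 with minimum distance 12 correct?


Correction capability = floor((d-1)/2) = floor((12-1)/2) = 5

5 errors


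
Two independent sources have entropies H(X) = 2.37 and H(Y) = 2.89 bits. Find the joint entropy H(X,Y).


For independent variables, H(X,Y) = H(X) + H(Y) = 2.37 + 2.89 = 5.26

5.26 bits


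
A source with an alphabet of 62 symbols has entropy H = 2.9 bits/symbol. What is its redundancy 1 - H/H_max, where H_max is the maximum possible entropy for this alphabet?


H_max = log2(K) = log2(62) = 5.9542 bits/symbol. Redundancy = 1 - H/H_max = 1 - 2.9/5.9542 = 1 - 0.4871 = 0.5129

0.5129


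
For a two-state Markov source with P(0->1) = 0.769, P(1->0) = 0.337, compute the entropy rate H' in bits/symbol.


Stationary distribution: pi_0 = p10/(p01+p10) = 0.3047, pi_1 = 0.6953. Entropy rate H' = pi_0*H(p01) + pi_1*H(p10) = 0.3047*0.7798 + 0.6953*0.9219 = 0.8786

0.8786 bits/symbol


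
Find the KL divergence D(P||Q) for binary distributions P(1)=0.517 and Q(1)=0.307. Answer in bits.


KL = p*log2(p/q) + (1-p)*log2((1-p)/(1-q)) = 0.517*log2(0.517/0.307) + 0.483*log2(0.483/0.693) = 0.1372

0.1372 bits


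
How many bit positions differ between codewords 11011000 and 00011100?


Count differing positions: ^ ^ . . . ^ . . = 3 differences

3


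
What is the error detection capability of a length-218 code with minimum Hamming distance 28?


Detection capability = d_min - 1 = 28 - 1 = 27

27 errors


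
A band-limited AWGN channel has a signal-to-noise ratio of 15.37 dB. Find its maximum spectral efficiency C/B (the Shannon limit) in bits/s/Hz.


SNR_linear = 10^(15.37/10) = 34.435; C/B = log2(1 + SNR_linear) = log2(1 + 34.435) = 5.1471

5.1471 bits/s/Hz


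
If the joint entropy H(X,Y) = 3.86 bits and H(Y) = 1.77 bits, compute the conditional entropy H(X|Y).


H(X|Y) = H(X,Y) - H(Y) = 3.86 - 1.77 = 2.09

2.09 bits


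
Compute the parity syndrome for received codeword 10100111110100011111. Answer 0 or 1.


Syndrome = XOR of all bits = 1 XOR 0 XOR 1 XOR 0 XOR 0 XOR 1 XOR 1 XOR 1 XOR 1 XOR 1 XOR 0 XOR 1 XOR 0 XOR 0 XOR 0 XOR 1 XOR 1 XOR 1 XOR 1 XOR 1 = 1

1


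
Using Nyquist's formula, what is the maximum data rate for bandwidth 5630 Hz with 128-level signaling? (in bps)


Rate = 2 * B * log2(M) = 2 * 5630 * 7.0 = 78820.0

78820.0 bps


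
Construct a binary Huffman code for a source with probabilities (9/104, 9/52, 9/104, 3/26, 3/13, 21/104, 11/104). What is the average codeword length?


Huffman construction (repeatedly merge the two least-probable nodes; each merge adds 1 bit to every symbol beneath it): 9/104 + 9/104 = 9/52; 11/104 + 3/26 = 23/104; 9/52 + 9/52 = 9/26; 21/104 + 23/104 = 11/26; 3/13 + 9/26 = 15/26; 11/26 + 15/26 = 1. Resulting codeword lengths (in the order the probabilities were given): (4, 3, 4, 3, 2, 2, 3). L_avg = sum(p_i * l_i) = 9/104*4 + 9/52*3 + 9/104*4 + 3/26*3 + 3/13*2 + 21/104*2 + 11/104*3 = 285/104 = 2.7404

2.7404 bits


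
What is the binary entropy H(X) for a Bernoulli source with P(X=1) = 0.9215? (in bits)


H = -p*log2(p) - (1-p)*log2(1-p). -0.9215*log2(0.9215) = 0.108685; -0.0785*log2(0.0785) = 0.288186. H = 0.108685 + 0.288186 = 0.3969

0.3969 bits


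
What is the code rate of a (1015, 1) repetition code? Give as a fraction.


Rate = k/n = 1/1015

1/1015


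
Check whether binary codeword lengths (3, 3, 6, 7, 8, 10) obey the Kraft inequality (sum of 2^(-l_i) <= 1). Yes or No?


Kraft sum = sum(2^(-l_i)) = 0.2783, need <= 1. Result: satisfied (a binary prefix-free code with these lengths exists)

Yes


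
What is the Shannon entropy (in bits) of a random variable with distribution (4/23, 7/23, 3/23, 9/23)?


H = -sum(p_i * log2(p_i)). Terms: -(4/23)*log2(4/23) = 0.438880; -(7/23)*log2(7/23) = 0.522324; -(3/23)*log2(3/23) = 0.383296; -(9/23)*log2(9/23) = 0.529684. H = 0.438880 + 0.522324 + 0.383296 + 0.529684 = 1.8742

1.8742 bits


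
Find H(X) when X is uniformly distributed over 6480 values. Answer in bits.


H = log2(n) = log2(6480) = 12.6618

12.6618 bits


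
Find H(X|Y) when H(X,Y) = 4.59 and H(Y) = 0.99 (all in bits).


H(X|Y) = H(X,Y) - H(Y) = 4.59 - 0.99 = 3.6

3.6 bits


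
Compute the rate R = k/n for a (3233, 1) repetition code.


Rate = k/n = 1/3233

1/3233


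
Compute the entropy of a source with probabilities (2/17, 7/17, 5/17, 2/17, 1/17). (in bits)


H = -sum(p_i * log2(p_i)). Terms: -(2/17)*log2(2/17) = 0.363231; -(7/17)*log2(7/17) = 0.527103; -(5/17)*log2(5/17) = 0.519275; -(2/17)*log2(2/17) = 0.363231; -(1/17)*log2(1/17) = 0.240439. H = 0.363231 + 0.527103 + 0.519275 + 0.363231 + 0.240439 = 2.0133

2.0133 bits


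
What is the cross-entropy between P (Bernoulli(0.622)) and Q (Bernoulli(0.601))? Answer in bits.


H(P,Q) = -p*log2(q) - (1-p)*log2(1-q). -0.622*log2(0.601) = 0.456898; -0.378*log2(0.399) = 0.501054. H(P,Q) = 0.456898 + 0.501054 = 0.958

0.958 bits


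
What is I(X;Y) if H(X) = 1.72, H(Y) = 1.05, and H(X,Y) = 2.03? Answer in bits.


I(X;Y) = H(X) + H(Y) - H(X,Y) = 1.72 + 1.05 - 2.03 = 0.74

0.74 bits


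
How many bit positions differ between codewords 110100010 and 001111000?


Count differing positions: ^ ^ ^ . ^ ^ . ^ . = 6 differences

6


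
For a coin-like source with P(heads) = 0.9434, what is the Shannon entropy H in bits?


H = -p*log2(p) - (1-p)*log2(1-p). -0.9434*log2(0.9434) = 0.079301; -0.0566*log2(0.0566) = 0.234497. H = 0.079301 + 0.234497 = 0.3138

0.3138 bits


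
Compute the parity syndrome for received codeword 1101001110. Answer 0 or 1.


Syndrome = XOR of all bits = 1 XOR 1 XOR 0 XOR 1 XOR 0 XOR 0 XOR 1 XOR 1 XOR 1 XOR 0 = 0

0


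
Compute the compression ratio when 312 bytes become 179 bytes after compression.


Ratio = original / compressed = 312 / 179 = 1.743

1.743


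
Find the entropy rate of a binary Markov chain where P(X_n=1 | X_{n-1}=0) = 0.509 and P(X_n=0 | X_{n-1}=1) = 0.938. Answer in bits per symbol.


Stationary distribution: pi_0 = p10/(p01+p10) = 0.6482, pi_1 = 0.3518. Entropy rate H' = pi_0*H(p01) + pi_1*H(p10) = 0.6482*0.9998 + 0.3518*0.3353 = 0.766

0.766 bits/symbol


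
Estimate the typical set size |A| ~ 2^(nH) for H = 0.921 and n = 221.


log2|A_typical| = nH = 221 * 0.921 = 203.541, so |A_typical| ~ 2^203.541 = 1.870e+61

1.870e+61


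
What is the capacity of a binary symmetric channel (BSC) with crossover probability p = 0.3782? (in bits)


H(p) = -p*log2(p) - (1-p)*log2(1-p) = -0.3782*log2(0.3782) - 0.6218*log2(0.6218) = 0.530531 + 0.426230 = 0.9568. C = 1 - H(p) = 1 - 0.9568 = 0.0432

0.0432 bits


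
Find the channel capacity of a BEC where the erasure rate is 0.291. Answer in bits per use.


C = 1 - epsilon = 1 - 0.291 = 0.709

0.709 bits


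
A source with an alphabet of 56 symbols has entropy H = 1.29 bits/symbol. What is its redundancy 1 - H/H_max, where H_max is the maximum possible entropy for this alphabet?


H_max = log2(K) = log2(56) = 5.8074 bits/symbol. Redundancy = 1 - H/H_max = 1 - 1.29/5.8074 = 1 - 0.2221 = 0.7779

0.7779


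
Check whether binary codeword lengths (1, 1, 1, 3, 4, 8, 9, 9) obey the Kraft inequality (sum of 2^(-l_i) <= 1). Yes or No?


Kraft sum = sum(2^(-l_i)) = 1.6953, need <= 1. Result: violated (a binary prefix-free code with these lengths cannot exist)

No


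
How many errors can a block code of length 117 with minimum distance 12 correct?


Correction capability = floor((d-1)/2) = floor((12-1)/2) = 5

5 errors


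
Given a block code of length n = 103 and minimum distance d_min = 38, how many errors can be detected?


Detection capability = d_min - 1 = 38 - 1 = 37

37 errors


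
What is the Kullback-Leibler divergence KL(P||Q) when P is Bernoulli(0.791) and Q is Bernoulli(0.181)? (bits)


KL = p*log2(p/q) + (1-p)*log2((1-p)/(1-q)) = 0.791*log2(0.791/0.181) + 0.209*log2(0.209/0.819) = 1.2712

1.2712 bits


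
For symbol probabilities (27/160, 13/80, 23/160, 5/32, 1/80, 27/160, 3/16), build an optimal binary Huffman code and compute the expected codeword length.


Huffman construction (repeatedly merge the two least-probable nodes; each merge adds 1 bit to every symbol beneath it): 1/80 + 23/160 = 5/32; 5/32 + 5/32 = 5/16; 13/80 + 27/160 = 53/160; 27/160 + 3/16 = 57/160; 5/16 + 53/160 = 103/160; 57/160 + 103/160 = 1. Resulting codeword lengths (in the order the probabilities were given): (3, 3, 4, 3, 4, 2, 2). L_avg = sum(p_i * l_i) = 27/160*3 + 13/80*3 + 23/160*4 + 5/32*3 + 1/80*4 + 27/160*2 + 3/16*2 = 14/5 = 2.8

2.8 bits


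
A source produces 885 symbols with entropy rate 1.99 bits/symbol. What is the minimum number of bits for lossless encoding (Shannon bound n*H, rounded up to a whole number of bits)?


Minimum bits >= n * H = 885 * 1.99 = 1761.15, rounded up to a whole number of bits = 1762

1762 bits


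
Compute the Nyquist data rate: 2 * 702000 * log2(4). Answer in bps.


Rate = 2 * B * log2(M) = 2 * 702000 * 2.0 = 2808000.0

2808000.0 bps


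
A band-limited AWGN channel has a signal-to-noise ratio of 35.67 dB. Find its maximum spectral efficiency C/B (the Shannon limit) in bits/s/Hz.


SNR_linear = 10^(35.67/10) = 3689.776; C/B = log2(1 + SNR_linear) = log2(1 + 3689.776) = 11.8497

11.8497 bits/s/Hz


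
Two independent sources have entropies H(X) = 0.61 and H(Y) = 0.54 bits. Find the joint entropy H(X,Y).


For independent variables, H(X,Y) = H(X) + H(Y) = 0.61 + 0.54 = 1.15

1.15 bits


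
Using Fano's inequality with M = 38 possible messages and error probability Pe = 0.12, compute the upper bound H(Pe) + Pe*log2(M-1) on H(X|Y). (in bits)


H(Pe) = -Pe*log2(Pe) - (1-Pe)*log2(1-Pe) = -0.12*log2(0.12) - 0.88*log2(0.88) = 0.367067 + 0.162294 = 0.5294. Pe*log2(M-1) = 0.12*log2(37) = 0.625134. Bound = H(Pe) + Pe*log2(M-1) = 0.367067 + 0.162294 + 0.625134 = 1.1545

1.1545 bits


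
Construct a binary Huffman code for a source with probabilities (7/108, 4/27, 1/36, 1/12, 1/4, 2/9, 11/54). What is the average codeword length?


Huffman construction (repeatedly merge the two least-probable nodes; each merge adds 1 bit to every symbol beneath it): 1/36 + 7/108 = 5/54; 1/12 + 5/54 = 19/108; 4/27 + 19/108 = 35/108; 11/54 + 2/9 = 23/54; 1/4 + 35/108 = 31/54; 23/54 + 31/54 = 1. Resulting codeword lengths (in the order the probabilities were given): (5, 3, 5, 4, 2, 2, 2). L_avg = sum(p_i * l_i) = 7/108*5 + 4/27*3 + 1/36*5 + 1/12*4 + 1/4*2 + 2/9*2 + 11/54*2 = 70/27 = 2.5926

2.5926 bits


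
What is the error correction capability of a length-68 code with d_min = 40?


Correction capability = floor((d-1)/2) = floor((40-1)/2) = 19

19 errors


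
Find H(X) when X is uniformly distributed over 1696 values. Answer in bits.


H = log2(n) = log2(1696) = 10.7279

10.7279 bits


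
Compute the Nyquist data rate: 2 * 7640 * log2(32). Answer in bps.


Rate = 2 * B * log2(M) = 2 * 7640 * 5.0 = 76400.0

76400.0 bps


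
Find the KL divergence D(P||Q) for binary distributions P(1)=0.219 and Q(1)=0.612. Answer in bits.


KL = p*log2(p/q) + (1-p)*log2((1-p)/(1-q)) = 0.219*log2(0.219/0.612) + 0.781*log2(0.781/0.388) = 0.4635

0.4635 bits


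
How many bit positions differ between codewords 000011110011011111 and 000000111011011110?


Count differing positions: . . . . ^ ^ . . ^ . . . . . . . . ^ = 4 differences

4


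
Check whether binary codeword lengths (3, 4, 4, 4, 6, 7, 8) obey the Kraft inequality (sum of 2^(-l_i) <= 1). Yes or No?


Kraft sum = sum(2^(-l_i)) = 0.3398, need <= 1. Result: satisfied (a binary prefix-free code with these lengths exists)

Yes


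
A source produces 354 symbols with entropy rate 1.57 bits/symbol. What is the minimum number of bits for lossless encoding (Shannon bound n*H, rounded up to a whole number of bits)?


Minimum bits >= n * H = 354 * 1.57 = 555.78, rounded up to a whole number of bits = 556

556 bits


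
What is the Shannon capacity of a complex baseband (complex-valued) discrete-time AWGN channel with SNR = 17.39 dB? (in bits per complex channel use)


SNR_linear = 10^(17.39/10) = 54.8277; C = log2(1 + SNR_linear) = log2(1 + 54.8277) = 5.8029

5.8029 bits/channel use


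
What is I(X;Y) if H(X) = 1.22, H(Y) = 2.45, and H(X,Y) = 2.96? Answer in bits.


I(X;Y) = H(X) + H(Y) - H(X,Y) = 1.22 + 2.45 - 2.96 = 0.71

0.71 bits


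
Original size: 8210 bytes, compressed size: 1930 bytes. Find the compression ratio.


Ratio = original / compressed = 8210 / 1930 = 4.2539

4.2539


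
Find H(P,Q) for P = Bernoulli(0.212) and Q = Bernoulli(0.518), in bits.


H(P,Q) = -p*log2(q) - (1-p)*log2(1-q). -0.212*log2(0.518) = 0.201183; -0.788*log2(0.482) = 0.829681. H(P,Q) = 0.201183 + 0.829681 = 1.0309

1.0309 bits


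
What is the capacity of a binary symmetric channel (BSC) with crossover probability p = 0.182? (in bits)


H(p) = -p*log2(p) - (1-p)*log2(1-p) = -0.182*log2(0.182) - 0.818*log2(0.818) = 0.447354 + 0.237079 = 0.6844. C = 1 - H(p) = 1 - 0.6844 = 0.3156

0.3156 bits


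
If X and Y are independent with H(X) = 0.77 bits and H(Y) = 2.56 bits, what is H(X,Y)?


For independent variables, H(X,Y) = H(X) + H(Y) = 0.77 + 2.56 = 3.33

3.33 bits


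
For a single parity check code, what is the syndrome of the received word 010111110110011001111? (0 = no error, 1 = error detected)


Syndrome = XOR of all bits = 0 XOR 1 XOR 0 XOR 1 XOR 1 XOR 1 XOR 1 XOR 1 XOR 0 XOR 1 XOR 1 XOR 0 XOR 0 XOR 1 XOR 1 XOR 0 XOR 0 XOR 1 XOR 1 XOR 1 XOR 1 = 0

0


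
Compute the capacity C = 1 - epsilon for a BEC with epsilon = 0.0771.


C = 1 - epsilon = 1 - 0.0771 = 0.9229

0.9229 bits


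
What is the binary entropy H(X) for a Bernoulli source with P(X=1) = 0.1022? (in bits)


H = -p*log2(p) - (1-p)*log2(1-p). -0.1022*log2(0.1022) = 0.336292; -0.8978*log2(0.8978) = 0.139638. H = 0.336292 + 0.139638 = 0.4759

0.4759 bits


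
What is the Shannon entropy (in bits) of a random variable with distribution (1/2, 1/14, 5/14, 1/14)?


H = -sum(p_i * log2(p_i)). Terms: -(1/2)*log2(1/2) = 0.500000; -(1/14)*log2(1/14) = 0.271954; -(5/14)*log2(5/14) = 0.530510; -(1/14)*log2(1/14) = 0.271954. H = 0.500000 + 0.271954 + 0.530510 + 0.271954 = 1.5744

1.5744 bits


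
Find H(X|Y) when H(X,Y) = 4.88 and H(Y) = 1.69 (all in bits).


H(X|Y) = H(X,Y) - H(Y) = 4.88 - 1.69 = 3.19

3.19 bits


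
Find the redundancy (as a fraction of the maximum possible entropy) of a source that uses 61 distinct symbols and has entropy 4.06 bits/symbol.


H_max = log2(K) = log2(61) = 5.9307 bits/symbol. Redundancy = 1 - H/H_max = 1 - 4.06/5.9307 = 1 - 0.6846 = 0.3154

0.3154


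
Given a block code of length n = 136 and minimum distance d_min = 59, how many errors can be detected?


Detection capability = d_min - 1 = 59 - 1 = 58

58 errors


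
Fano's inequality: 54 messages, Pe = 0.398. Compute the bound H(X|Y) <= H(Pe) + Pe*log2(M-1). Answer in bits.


H(Pe) = -Pe*log2(Pe) - (1-Pe)*log2(1-Pe) = -0.398*log2(0.398) - 0.602*log2(0.602) = 0.529006 + 0.440763 = 0.9698. Pe*log2(M-1) = 0.398*log2(53) = 2.279712. Bound = H(Pe) + Pe*log2(M-1) = 0.529006 + 0.440763 + 2.279712 = 3.2495

3.2495 bits


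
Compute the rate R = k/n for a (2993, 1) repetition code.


Rate = k/n = 1/2993

1/2993


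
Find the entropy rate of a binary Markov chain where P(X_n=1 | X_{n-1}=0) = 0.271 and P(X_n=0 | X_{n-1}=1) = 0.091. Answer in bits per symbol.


Stationary distribution: pi_0 = p10/(p01+p10) = 0.2514, pi_1 = 0.7486. Entropy rate H' = pi_0*H(p01) + pi_1*H(p10) = 0.2514*0.8429 + 0.7486*0.4398 = 0.5411

0.5411 bits/symbol


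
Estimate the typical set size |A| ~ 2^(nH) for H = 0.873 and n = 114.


log2|A_typical| = nH = 114 * 0.873 = 99.522, so |A_typical| ~ 2^99.522 = 9.101e+29

9.101e+29


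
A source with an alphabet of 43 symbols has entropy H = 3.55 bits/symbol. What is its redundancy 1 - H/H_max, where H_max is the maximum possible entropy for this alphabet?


H_max = log2(K) = log2(43) = 5.4263 bits/symbol. Redundancy = 1 - H/H_max = 1 - 3.55/5.4263 = 1 - 0.6542 = 0.3458

0.3458


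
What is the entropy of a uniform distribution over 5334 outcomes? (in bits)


H = log2(n) = log2(5334) = 12.381

12.381 bits


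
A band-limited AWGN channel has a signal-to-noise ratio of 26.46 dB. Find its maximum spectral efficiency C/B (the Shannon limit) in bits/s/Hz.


SNR_linear = 10^(26.46/10) = 442.5884; C/B = log2(1 + SNR_linear) = log2(1 + 442.5884) = 8.7931

8.7931 bits/s/Hz


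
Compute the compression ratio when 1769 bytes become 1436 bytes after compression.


Ratio = original / compressed = 1769 / 1436 = 1.2319

1.2319


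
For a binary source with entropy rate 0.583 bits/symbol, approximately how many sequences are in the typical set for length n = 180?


log2|A_typical| = nH = 180 * 0.583 = 104.94, so |A_typical| ~ 2^104.94 = 3.891e+31

3.891e+31


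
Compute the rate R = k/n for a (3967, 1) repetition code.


Rate = k/n = 1/3967

1/3967


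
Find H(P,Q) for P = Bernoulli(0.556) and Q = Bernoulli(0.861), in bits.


H(P,Q) = -p*log2(q) - (1-p)*log2(1-q). -0.556*log2(0.861) = 0.120049; -0.444*log2(0.139) = 1.263998. H(P,Q) = 0.120049 + 1.263998 = 1.384

1.384 bits


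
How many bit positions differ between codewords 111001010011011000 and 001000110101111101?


Count differing positions: ^ ^ . . . ^ ^ . . ^ ^ . ^ . . ^ . ^ = 9 differences

9


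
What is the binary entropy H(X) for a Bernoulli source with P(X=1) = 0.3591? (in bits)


H = -p*log2(p) - (1-p)*log2(1-p). -0.3591*log2(0.3591) = 0.530585; -0.6409*log2(0.6409) = 0.411348. H = 0.530585 + 0.411348 = 0.9419

0.9419 bits


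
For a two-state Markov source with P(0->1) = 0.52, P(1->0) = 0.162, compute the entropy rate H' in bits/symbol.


Stationary distribution: pi_0 = p10/(p01+p10) = 0.2375, pi_1 = 0.7625. Entropy rate H' = pi_0*H(p01) + pi_1*H(p10) = 0.2375*0.9988 + 0.7625*0.6391 = 0.7245

0.7245 bits/symbol


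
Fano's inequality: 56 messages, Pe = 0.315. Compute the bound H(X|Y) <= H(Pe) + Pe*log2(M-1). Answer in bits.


H(Pe) = -Pe*log2(Pe) - (1-Pe)*log2(1-Pe) = -0.315*log2(0.315) - 0.685*log2(0.685) = 0.524972 + 0.373890 = 0.8989. Pe*log2(M-1) = 0.315*log2(55) = 1.821128. Bound = H(Pe) + Pe*log2(M-1) = 0.524972 + 0.373890 + 1.821128 = 2.72

2.72 bits


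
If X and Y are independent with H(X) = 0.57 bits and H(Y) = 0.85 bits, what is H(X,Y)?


For independent variables, H(X,Y) = H(X) + H(Y) = 0.57 + 0.85 = 1.42

1.42 bits


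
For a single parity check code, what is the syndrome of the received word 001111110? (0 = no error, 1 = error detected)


Syndrome = XOR of all bits = 0 XOR 0 XOR 1 XOR 1 XOR 1 XOR 1 XOR 1 XOR 1 XOR 0 = 0

0


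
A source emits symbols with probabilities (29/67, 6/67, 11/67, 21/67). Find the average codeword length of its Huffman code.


Huffman construction (repeatedly merge the two least-probable nodes; each merge adds 1 bit to every symbol beneath it): 6/67 + 11/67 = 17/67; 17/67 + 21/67 = 38/67; 29/67 + 38/67 = 1. Resulting codeword lengths (in the order the probabilities were given): (1, 3, 3, 2). L_avg = sum(p_i * l_i) = 29/67*1 + 6/67*3 + 11/67*3 + 21/67*2 = 122/67 = 1.8209

1.8209 bits


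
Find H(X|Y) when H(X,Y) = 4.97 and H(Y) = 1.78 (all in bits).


H(X|Y) = H(X,Y) - H(Y) = 4.97 - 1.78 = 3.19

3.19 bits


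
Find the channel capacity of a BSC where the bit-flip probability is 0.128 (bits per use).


H(p) = -p*log2(p) - (1-p)*log2(1-p) = -0.128*log2(0.128) - 0.872*log2(0.872) = 0.379620 + 0.172307 = 0.5519. C = 1 - H(p) = 1 - 0.5519 = 0.4481

0.4481 bits


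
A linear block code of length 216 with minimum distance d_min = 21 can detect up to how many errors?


Detection capability = d_min - 1 = 21 - 1 = 20

20 errors
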